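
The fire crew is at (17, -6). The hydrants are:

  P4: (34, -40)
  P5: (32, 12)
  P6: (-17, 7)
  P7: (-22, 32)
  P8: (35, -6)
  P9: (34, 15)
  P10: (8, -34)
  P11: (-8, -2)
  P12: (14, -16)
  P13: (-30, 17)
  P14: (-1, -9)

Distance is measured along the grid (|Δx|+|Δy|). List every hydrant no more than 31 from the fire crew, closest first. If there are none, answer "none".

Distances from (17, -6):
P4: 51
P5: 33
P6: 47
P7: 77
P8: 18
P9: 38
P10: 37
P11: 29
P12: 13
P13: 70
P14: 21
Threshold 31: P12 (13), P8 (18), P14 (21), P11 (29) are within range.

P12, P8, P14, P11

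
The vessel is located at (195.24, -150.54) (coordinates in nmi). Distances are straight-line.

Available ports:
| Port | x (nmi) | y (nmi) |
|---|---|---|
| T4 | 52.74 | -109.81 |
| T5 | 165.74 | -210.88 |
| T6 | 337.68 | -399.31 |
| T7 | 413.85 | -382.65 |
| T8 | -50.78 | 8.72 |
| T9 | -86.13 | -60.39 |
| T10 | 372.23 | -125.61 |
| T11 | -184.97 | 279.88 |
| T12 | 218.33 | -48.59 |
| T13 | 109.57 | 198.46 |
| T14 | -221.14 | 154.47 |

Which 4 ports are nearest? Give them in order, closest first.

T5, T12, T4, T10

Distances from (195.24, -150.54):
T4: 148.21 nmi
T5: 67.17 nmi
T6: 286.66 nmi
T7: 318.85 nmi
T8: 293.07 nmi
T9: 295.46 nmi
T10: 178.74 nmi
T11: 574.30 nmi
T12: 104.53 nmi
T13: 359.36 nmi
T14: 516.14 nmi
Sorted: T5 (67.17 nmi) < T12 (104.53 nmi) < T4 (148.21 nmi) < T10 (178.74 nmi) < T6 (286.66 nmi) < T8 (293.07 nmi) < …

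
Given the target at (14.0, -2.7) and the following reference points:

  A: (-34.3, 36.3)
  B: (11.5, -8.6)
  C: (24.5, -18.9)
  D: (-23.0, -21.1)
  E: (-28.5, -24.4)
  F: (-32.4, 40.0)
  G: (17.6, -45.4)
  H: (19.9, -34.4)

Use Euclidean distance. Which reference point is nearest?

Distances from (14.0, -2.7):
A: √((-48.3)² + (39.0)²) = √(2332.890 + 1521.000) = 62.1
B: √((-2.5)² + (-5.9)²) = √(6.250 + 34.810) = 6.4
C: √((10.5)² + (-16.2)²) = √(110.250 + 262.440) = 19.3
D: √((-37.0)² + (-18.4)²) = √(1369.000 + 338.560) = 41.3
E: √((-42.5)² + (-21.7)²) = √(1806.250 + 470.890) = 47.7
F: √((-46.4)² + (42.7)²) = √(2152.960 + 1823.290) = 63.1
G: √((3.6)² + (-42.7)²) = √(12.960 + 1823.290) = 42.9
H: √((5.9)² + (-31.7)²) = √(34.810 + 1004.890) = 32.2
Minimum: B at 6.4.

B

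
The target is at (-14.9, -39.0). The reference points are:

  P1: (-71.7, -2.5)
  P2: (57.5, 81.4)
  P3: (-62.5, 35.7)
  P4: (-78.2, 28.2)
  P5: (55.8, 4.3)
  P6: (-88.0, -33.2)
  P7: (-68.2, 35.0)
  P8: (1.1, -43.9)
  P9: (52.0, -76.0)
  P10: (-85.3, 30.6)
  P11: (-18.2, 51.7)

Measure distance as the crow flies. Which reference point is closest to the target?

P8

Distances from (-14.9, -39.0):
P1: √((-56.8)² + (36.5)²) = √(3226.240 + 1332.250) = 67.5
P2: √((72.4)² + (120.4)²) = √(5241.760 + 14496.160) = 140.5
P3: √((-47.6)² + (74.7)²) = √(2265.760 + 5580.090) = 88.6
P4: √((-63.3)² + (67.2)²) = √(4006.890 + 4515.840) = 92.3
P5: √((70.7)² + (43.3)²) = √(4998.490 + 1874.890) = 82.9
P6: √((-73.1)² + (5.8)²) = √(5343.610 + 33.640) = 73.3
P7: √((-53.3)² + (74.0)²) = √(2840.890 + 5476.000) = 91.2
P8: √((16.0)² + (-4.9)²) = √(256.000 + 24.010) = 16.7
P9: √((66.9)² + (-37.0)²) = √(4475.610 + 1369.000) = 76.5
P10: √((-70.4)² + (69.6)²) = √(4956.160 + 4844.160) = 99.0
P11: √((-3.3)² + (90.7)²) = √(10.890 + 8226.490) = 90.8
Minimum: P8 at 16.7.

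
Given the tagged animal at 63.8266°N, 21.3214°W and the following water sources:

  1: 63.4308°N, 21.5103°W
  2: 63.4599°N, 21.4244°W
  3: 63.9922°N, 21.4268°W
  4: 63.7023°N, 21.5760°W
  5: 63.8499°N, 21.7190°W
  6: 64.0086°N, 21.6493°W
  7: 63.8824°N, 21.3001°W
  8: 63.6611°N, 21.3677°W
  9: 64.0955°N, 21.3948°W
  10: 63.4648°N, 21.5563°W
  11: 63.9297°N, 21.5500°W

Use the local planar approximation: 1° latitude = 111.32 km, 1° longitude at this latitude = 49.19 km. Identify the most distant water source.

1

Distances from 63.8266°N, 21.3214°W:
1: 45.0296 km
2: 41.1343 km
3: 19.1498 km
4: 18.6631 km
5: 19.7292 km
6: 25.8966 km
7: 6.2994 km
8: 18.5637 km
9: 30.1509 km
10: 41.9003 km
11: 16.0677 km
Maximum: 1 at 45.0296 km.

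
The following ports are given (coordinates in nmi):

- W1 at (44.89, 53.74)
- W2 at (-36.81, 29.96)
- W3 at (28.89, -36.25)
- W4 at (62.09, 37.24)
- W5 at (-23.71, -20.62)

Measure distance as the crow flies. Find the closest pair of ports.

Pairwise distances:
W1–W2: 85.09 nmi
W1–W3: 91.40 nmi
W1–W4: 23.83 nmi
W1–W5: 101.17 nmi
W2–W3: 93.28 nmi
W2–W4: 99.17 nmi
W2–W5: 52.25 nmi
W3–W4: 80.64 nmi
W3–W5: 54.87 nmi
W4–W5: 103.49 nmi
Closest pair: W1–W4 at 23.83 nmi.

W1 and W4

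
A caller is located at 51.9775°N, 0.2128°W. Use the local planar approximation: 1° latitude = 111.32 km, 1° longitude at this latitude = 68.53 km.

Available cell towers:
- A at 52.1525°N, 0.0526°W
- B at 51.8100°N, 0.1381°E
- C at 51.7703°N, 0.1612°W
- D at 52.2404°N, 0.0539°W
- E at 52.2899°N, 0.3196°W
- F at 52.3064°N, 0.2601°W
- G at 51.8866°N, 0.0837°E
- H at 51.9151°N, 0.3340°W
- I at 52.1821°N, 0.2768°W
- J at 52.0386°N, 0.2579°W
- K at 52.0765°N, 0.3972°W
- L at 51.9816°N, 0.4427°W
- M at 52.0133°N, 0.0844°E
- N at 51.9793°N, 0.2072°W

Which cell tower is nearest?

N

Distances from 51.9775°N, 0.2128°W:
A: 22.3615 km
B: 30.4293 km
C: 23.3350 km
D: 31.2263 km
E: 35.5382 km
F: 36.7564 km
G: 22.6994 km
H: 10.8277 km
I: 23.1945 km
J: 7.4709 km
K: 16.7675 km
L: 15.7617 km
M: 20.7534 km
N: 0.4329 km
Minimum: N at 0.4329 km.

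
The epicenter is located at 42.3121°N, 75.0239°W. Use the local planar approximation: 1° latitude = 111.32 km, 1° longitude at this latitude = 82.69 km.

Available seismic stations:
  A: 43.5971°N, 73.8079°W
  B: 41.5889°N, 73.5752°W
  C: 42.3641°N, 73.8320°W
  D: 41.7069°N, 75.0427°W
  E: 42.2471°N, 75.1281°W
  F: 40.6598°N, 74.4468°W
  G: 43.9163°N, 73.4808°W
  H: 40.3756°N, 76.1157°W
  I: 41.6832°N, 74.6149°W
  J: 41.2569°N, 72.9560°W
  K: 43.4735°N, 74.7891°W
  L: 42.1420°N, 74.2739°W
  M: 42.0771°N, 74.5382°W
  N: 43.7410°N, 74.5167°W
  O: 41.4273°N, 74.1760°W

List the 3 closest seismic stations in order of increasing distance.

E, M, L

Distances from 42.3121°N, 75.0239°W:
A: √((1.2850·111.32)² + (1.2160·82.69)²) = √(20462.215334 + 10110.511645) = 174.8506 km
B: √((-0.7232·111.32)² + (1.4487·82.69)²) = √(6481.316508 + 14350.363568) = 144.3318 km
C: √((0.0520·111.32)² + (1.1919·82.69)²) = √(33.508353 + 9713.720956) = 98.7281 km
D: √((-0.6052·111.32)² + (-0.0188·82.69)²) = √(4538.833316 + 2.416694) = 67.3888 km
E: √((-0.0650·111.32)² + (-0.1042·82.69)²) = √(52.356802 + 74.240591) = 11.2516 km
F: √((-1.6523·111.32)² + (0.5771·82.69)²) = √(33831.729599 + 2277.236481) = 190.0236 km
G: √((1.6042·111.32)² + (1.5431·82.69)²) = √(31890.653535 + 16281.489234) = 219.4815 km
H: √((-1.9365·111.32)² + (-1.0918·82.69)²) = √(46470.933647 + 8150.648488) = 233.7126 km
I: √((-0.6289·111.32)² + (0.4090·82.69)²) = √(4901.280804 + 1143.806604) = 77.7502 km
J: √((-1.0552·111.32)² + (2.0679·82.69)²) = √(13797.994275 + 29239.170671) = 207.4540 km
K: √((1.1614·111.32)² + (0.2348·82.69)²) = √(16715.140781 + 376.965989) = 130.7368 km
L: √((-0.1701·111.32)² + (0.7500·82.69)²) = √(358.554372 + 3846.170306) = 64.8438 km
M: √((-0.2350·111.32)² + (0.4857·82.69)²) = √(684.356064 + 1613.029057) = 47.9310 km
N: √((1.4289·111.32)² + (0.5072·82.69)²) = √(25301.721308 + 1758.994468) = 164.5014 km
O: √((-0.8848·111.32)² + (0.8479·82.69)²) = √(9701.449409 + 4915.811875) = 120.9019 km
Sorted: E (11.2516 km) < M (47.9310 km) < L (64.8438 km) < D (67.3888 km) < I (77.7502 km) < …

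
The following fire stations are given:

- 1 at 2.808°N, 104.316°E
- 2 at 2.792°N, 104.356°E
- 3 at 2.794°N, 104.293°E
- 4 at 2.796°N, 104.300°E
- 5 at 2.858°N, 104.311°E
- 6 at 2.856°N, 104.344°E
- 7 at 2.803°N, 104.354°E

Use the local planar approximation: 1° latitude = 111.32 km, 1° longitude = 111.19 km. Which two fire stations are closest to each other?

Pairwise distances:
1–2: √((-0.016·111.32)² + (0.040·111.19)²) = √(3.172388 + 19.781146) = 4.7910 km
1–3: √((-0.014·111.32)² + (-0.023·111.19)²) = √(2.428860 + 6.540141) = 2.9948 km
1–4: √((-0.012·111.32)² + (-0.016·111.19)²) = √(1.784469 + 3.164983) = 2.2247 km
1–5: √((0.050·111.32)² + (-0.005·111.19)²) = √(30.980356 + 0.309080) = 5.5937 km
1–6: √((0.048·111.32)² + (0.028·111.19)²) = √(28.551496 + 9.692761) = 6.1842 km
1–7: √((-0.005·111.32)² + (0.038·111.19)²) = √(0.309804 + 17.852484) = 4.2617 km
2–3: √((0.002·111.32)² + (-0.063·111.19)²) = √(0.049569 + 49.069605) = 7.0085 km
2–4: √((0.004·111.32)² + (-0.056·111.19)²) = √(0.198274 + 38.771046) = 6.2425 km
2–5: √((0.066·111.32)² + (-0.045·111.19)²) = √(53.980172 + 25.035513) = 8.8891 km
2–6: √((0.064·111.32)² + (-0.012·111.19)²) = √(50.758215 + 1.780303) = 7.2483 km
2–7: √((0.011·111.32)² + (-0.002·111.19)²) = √(1.499449 + 0.049453) = 1.2445 km
3–4: √((0.002·111.32)² + (0.007·111.19)²) = √(0.049569 + 0.605798) = 0.8095 km
3–5: √((0.064·111.32)² + (0.018·111.19)²) = √(50.758215 + 4.005682) = 7.4003 km
3–6: √((0.062·111.32)² + (0.051·111.19)²) = √(47.635395 + 32.156725) = 8.9326 km
3–7: √((0.009·111.32)² + (0.061·111.19)²) = √(1.003764 + 46.003527) = 6.8562 km
4–5: √((0.062·111.32)² + (0.011·111.19)²) = √(47.635395 + 1.495949) = 7.0094 km
4–6: √((0.060·111.32)² + (0.044·111.19)²) = √(44.611713 + 23.935186) = 8.2793 km
4–7: √((0.007·111.32)² + (0.054·111.19)²) = √(0.607215 + 36.051138) = 6.0546 km
5–6: √((-0.002·111.32)² + (0.033·111.19)²) = √(0.049569 + 13.463542) = 3.6760 km
5–7: √((-0.055·111.32)² + (0.043·111.19)²) = √(37.486231 + 22.859587) = 7.7683 km
6–7: √((-0.053·111.32)² + (0.010·111.19)²) = √(34.809528 + 1.236322) = 6.0038 km
Closest pair: 3–4 at 0.8095 km.

3 and 4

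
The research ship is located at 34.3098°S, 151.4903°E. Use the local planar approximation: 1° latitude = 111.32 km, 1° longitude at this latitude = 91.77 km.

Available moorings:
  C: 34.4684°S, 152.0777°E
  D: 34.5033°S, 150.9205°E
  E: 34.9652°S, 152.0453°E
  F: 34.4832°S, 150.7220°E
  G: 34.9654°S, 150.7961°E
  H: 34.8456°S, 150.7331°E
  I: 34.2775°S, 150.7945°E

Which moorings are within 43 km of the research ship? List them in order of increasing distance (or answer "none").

Distances from 34.3098°S, 151.4903°E:
C: 56.7233 km
D: 56.5534 km
E: 88.9783 km
F: 73.1015 km
G: 96.8753 km
H: 91.5760 km
I: 63.9547 km
Threshold 43 km: none within range.

none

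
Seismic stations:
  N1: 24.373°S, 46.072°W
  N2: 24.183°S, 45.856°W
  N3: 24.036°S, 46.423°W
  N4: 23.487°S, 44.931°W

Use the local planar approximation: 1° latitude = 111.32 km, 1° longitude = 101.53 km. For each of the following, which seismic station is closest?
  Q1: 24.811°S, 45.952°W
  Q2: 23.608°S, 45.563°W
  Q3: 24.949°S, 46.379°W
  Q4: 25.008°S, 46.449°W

Q1 at 24.811°S, 45.952°W:
  N1: 50.257 km
  N2: 70.585 km
  N3: 98.640 km
  N4: 180.191 km
  → nearest: N1 (50.257 km)
Q2 at 23.608°S, 45.563°W:
  N1: 99.614 km
  N2: 70.584 km
  N3: 99.469 km
  N4: 65.565 km
  → nearest: N4 (65.565 km)
Q3 at 24.949°S, 46.379°W:
  N1: 71.295 km
  N2: 100.453 km
  N3: 101.733 km
  N4: 219.320 km
  → nearest: N1 (71.295 km)
Q4 at 25.008°S, 46.449°W:
  N1: 80.386 km
  N2: 109.815 km
  N3: 108.235 km
  N4: 228.959 km
  → nearest: N1 (80.386 km)

Q1→N1; Q2→N4; Q3→N1; Q4→N1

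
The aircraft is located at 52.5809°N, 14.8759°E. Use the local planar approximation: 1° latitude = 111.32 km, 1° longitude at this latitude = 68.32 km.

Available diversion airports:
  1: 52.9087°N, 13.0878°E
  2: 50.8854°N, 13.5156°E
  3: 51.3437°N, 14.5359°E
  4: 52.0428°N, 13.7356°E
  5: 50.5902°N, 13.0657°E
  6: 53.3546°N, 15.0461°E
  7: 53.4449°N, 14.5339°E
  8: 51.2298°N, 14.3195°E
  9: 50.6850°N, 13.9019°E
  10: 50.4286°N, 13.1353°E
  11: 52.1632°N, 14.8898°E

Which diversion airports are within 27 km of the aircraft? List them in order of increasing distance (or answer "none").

Distances from 52.5809°N, 14.8759°E:
1: 127.4965 km
2: 210.3830 km
3: 139.6703 km
4: 98.2721 km
5: 253.7787 km
6: 86.9097 km
7: 98.9779 km
8: 155.1338 km
9: 221.2935 km
10: 267.4822 km
11: 46.5081 km
Threshold 27 km: none within range.

none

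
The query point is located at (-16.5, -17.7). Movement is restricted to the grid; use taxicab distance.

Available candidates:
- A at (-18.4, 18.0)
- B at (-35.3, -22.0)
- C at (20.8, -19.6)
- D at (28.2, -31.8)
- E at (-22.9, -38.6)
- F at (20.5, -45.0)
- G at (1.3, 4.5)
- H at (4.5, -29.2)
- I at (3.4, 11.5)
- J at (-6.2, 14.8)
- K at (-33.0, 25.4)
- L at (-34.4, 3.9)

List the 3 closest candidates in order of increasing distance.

B, E, H

Distances from (-16.5, -17.7):
A: 37.6
B: 23.1
C: 39.2
D: 58.8
E: 27.3
F: 64.3
G: 40.0
H: 32.5
I: 49.1
J: 42.8
K: 59.6
L: 39.5
Sorted: B (23.1) < E (27.3) < H (32.5) < A (37.6) < C (39.2) < …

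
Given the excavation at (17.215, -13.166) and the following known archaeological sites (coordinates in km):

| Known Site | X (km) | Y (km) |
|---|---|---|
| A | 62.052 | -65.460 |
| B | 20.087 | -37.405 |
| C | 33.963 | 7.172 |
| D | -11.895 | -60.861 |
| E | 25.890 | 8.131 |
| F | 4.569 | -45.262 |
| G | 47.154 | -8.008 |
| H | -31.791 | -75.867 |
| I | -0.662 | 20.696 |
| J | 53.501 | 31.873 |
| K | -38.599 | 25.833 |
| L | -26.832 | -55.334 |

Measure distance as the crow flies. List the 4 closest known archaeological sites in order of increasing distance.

E, B, C, G

Distances from (17.215, -13.166):
A: √((44.837)² + (-52.294)²) = √(2010.35657 + 2734.66244) = 68.884 km
B: √((2.872)² + (-24.239)²) = √(8.24838 + 587.52912) = 24.409 km
C: √((16.748)² + (20.338)²) = √(280.49550 + 413.63424) = 26.346 km
D: √((-29.110)² + (-47.695)²) = √(847.39210 + 2274.81302) = 55.877 km
E: √((8.675)² + (21.297)²) = √(75.25563 + 453.56221) = 22.996 km
F: √((-12.646)² + (-32.096)²) = √(159.92132 + 1030.15322) = 34.497 km
G: √((29.939)² + (5.158)²) = √(896.34372 + 26.60496) = 30.380 km
H: √((-49.006)² + (-62.701)²) = √(2401.58804 + 3931.41540) = 79.580 km
I: √((-17.877)² + (33.862)²) = √(319.58713 + 1146.63504) = 38.291 km
J: √((36.286)² + (45.039)²) = √(1316.67380 + 2028.51152) = 57.838 km
K: √((-55.814)² + (38.999)²) = √(3115.20260 + 1520.92200) = 68.089 km
L: √((-44.047)² + (-42.168)²) = √(1940.13821 + 1778.14022) = 60.978 km
Sorted: E (22.996 km) < B (24.409 km) < C (26.346 km) < G (30.380 km) < F (34.497 km) < I (38.291 km) < …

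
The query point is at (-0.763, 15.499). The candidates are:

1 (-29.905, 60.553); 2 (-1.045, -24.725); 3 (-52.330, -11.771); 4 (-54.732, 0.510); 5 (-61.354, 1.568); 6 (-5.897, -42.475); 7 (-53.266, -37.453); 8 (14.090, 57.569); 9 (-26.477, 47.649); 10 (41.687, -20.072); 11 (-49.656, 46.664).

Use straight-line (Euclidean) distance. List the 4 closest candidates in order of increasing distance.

2, 9, 8, 1

Distances from (-0.763, 15.499):
1: 53.657
2: 40.225
3: 58.334
4: 56.012
5: 62.172
6: 58.201
7: 74.569
8: 44.615
9: 41.168
10: 55.383
11: 57.981
Sorted: 2 (40.225) < 9 (41.168) < 8 (44.615) < 1 (53.657) < 10 (55.383) < 4 (56.012) < …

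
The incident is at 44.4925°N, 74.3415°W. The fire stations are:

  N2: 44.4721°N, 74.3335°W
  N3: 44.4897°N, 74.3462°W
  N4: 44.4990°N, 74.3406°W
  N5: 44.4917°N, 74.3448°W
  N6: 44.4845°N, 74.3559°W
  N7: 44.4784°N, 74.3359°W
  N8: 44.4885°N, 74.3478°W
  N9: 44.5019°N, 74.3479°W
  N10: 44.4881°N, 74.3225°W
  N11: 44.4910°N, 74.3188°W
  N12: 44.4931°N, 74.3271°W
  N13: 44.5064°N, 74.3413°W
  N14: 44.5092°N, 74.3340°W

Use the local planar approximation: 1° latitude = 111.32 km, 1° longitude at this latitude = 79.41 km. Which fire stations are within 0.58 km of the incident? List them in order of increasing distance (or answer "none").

Distances from 44.4925°N, 74.3415°W:
N2: √((-0.0204·111.32)² + (0.0080·79.41)²) = √(5.157114 + 0.403581) = 2.3581 km
N3: √((-0.0028·111.32)² + (-0.0047·79.41)²) = √(0.097154 + 0.139298) = 0.4863 km
N4: √((0.0065·111.32)² + (0.0009·79.41)²) = √(0.523568 + 0.005108) = 0.7271 km
N5: √((-0.0008·111.32)² + (-0.0033·79.41)²) = √(0.007931 + 0.068672) = 0.2768 km
N6: √((-0.0080·111.32)² + (-0.0144·79.41)²) = √(0.793097 + 1.307601) = 1.4494 km
N7: √((-0.0141·111.32)² + (0.0056·79.41)²) = √(2.463682 + 0.197755) = 1.6314 km
N8: √((-0.0040·111.32)² + (-0.0063·79.41)²) = √(0.198274 + 0.250283) = 0.6697 km
N9: √((0.0094·111.32)² + (-0.0064·79.41)²) = √(1.094970 + 0.258292) = 1.1633 km
N10: √((-0.0044·111.32)² + (0.0190·79.41)²) = √(0.239912 + 2.276447) = 1.5863 km
N11: √((-0.0015·111.32)² + (0.0227·79.41)²) = √(0.027882 + 3.249392) = 1.8103 km
N12: √((0.0006·111.32)² + (0.0144·79.41)²) = √(0.004461 + 1.307601) = 1.1455 km
N13: √((0.0139·111.32)² + (0.0002·79.41)²) = √(2.394286 + 0.000252) = 1.5474 km
N14: √((0.0167·111.32)² + (0.0075·79.41)²) = √(3.456045 + 0.354710) = 1.9521 km
Threshold 0.58 km: N5 (0.2768 km), N3 (0.4863 km) are within range.

N5, N3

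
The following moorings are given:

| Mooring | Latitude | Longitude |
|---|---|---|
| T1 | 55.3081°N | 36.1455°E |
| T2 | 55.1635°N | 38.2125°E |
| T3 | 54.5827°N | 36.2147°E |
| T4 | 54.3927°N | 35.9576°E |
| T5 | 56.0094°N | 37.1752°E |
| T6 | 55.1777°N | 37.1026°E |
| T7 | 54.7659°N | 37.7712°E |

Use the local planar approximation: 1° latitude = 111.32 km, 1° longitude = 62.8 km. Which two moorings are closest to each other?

Pairwise distances:
T1–T2: 130.8018 km
T1–T3: 80.8684 km
T1–T4: 102.5833 km
T1–T5: 101.3721 km
T1–T6: 61.8339 km
T1–T7: 118.6011 km
T2–T3: 141.1414 km
T2–T4: 165.5757 km
T2–T5: 114.5019 km
T2–T6: 69.7196 km
T2–T7: 52.2213 km
T3–T4: 26.6091 km
T3–T5: 169.8891 km
T3–T6: 86.5813 km
T3–T7: 99.8530 km
T4–T5: 195.5416 km
T4–T6: 113.1672 km
T4–T7: 121.2346 km
T5–T6: 92.6970 km
T5–T7: 143.3973 km
T6–T7: 62.1647 km
Closest pair: T3–T4 at 26.6091 km.

T3 and T4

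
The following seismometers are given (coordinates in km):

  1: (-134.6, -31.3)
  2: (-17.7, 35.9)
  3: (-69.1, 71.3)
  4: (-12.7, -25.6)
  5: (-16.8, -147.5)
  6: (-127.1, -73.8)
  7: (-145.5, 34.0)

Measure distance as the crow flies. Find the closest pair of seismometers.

1 and 6

Pairwise distances:
1–6: 43.16 km
2–4: 61.70 km
2–3: 62.41 km
1–7: 66.20 km
3–7: 85.02 km
6–7: 109.36 km
3–4: 112.12 km
1–3: 121.73 km
4–5: 121.97 km
1–4: 122.03 km
4–6: 124.14 km
2–7: 127.81 km
5–6: 132.66 km
1–2: 134.84 km
4–7: 145.56 km
2–6: 154.93 km
3–6: 156.26 km
1–5: 165.47 km
2–5: 183.40 km
5–7: 222.50 km
3–5: 224.96 km
Closest pair: 1–6 at 43.16 km.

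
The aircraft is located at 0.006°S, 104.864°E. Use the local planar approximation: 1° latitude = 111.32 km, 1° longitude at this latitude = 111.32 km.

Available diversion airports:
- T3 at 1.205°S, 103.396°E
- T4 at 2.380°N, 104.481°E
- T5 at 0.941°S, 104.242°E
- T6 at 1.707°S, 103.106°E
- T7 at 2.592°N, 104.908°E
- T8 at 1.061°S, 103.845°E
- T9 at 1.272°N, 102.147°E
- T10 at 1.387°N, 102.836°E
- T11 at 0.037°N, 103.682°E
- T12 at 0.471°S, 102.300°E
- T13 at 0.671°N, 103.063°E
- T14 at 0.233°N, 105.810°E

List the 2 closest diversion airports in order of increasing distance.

Distances from 0.006°S, 104.864°E:
T3: √((-1.199·111.32)² + (-1.468·111.32)²) = √(17814.95631 + 26705.36428) = 210.998 km
T4: √((2.386·111.32)² + (-0.383·111.32)²) = √(70548.41711 + 1817.79098) = 269.010 km
T5: √((-0.935·111.32)² + (-0.622·111.32)²) = √(10833.52069 + 4794.32162) = 125.011 km
T6: √((-1.701·111.32)² + (-1.758·111.32)²) = √(35855.43721 + 38298.70918) = 272.313 km
T7: √((2.598·111.32)² + (0.044·111.32)²) = √(83642.05391 + 23.99119) = 289.251 km
T8: √((-1.055·111.32)² + (-1.019·111.32)²) = √(13792.76429 + 12867.51737) = 163.280 km
T9: √((1.278·111.32)² + (-2.717·111.32)²) = √(20239.88791 + 91479.89810) = 334.245 km
T10: √((1.393·111.32)² + (-2.028·111.32)²) = √(24046.32033 + 50966.20499) = 273.884 km
T11: √((0.043·111.32)² + (-1.182·111.32)²) = √(22.91307 + 17313.35956) = 131.667 km
T12: √((-0.465·111.32)² + (-2.564·111.32)²) = √(2679.49099 + 81467.13378) = 290.080 km
T13: √((0.677·111.32)² + (-1.801·111.32)²) = √(5679.67823 + 40195.16548) = 214.184 km
T14: √((0.239·111.32)² + (0.946·111.32)²) = √(707.85157 + 11089.92651) = 108.618 km
Sorted: T14 (108.618 km) < T5 (125.011 km) < T11 (131.667 km) < T8 (163.280 km) < …

T14, T5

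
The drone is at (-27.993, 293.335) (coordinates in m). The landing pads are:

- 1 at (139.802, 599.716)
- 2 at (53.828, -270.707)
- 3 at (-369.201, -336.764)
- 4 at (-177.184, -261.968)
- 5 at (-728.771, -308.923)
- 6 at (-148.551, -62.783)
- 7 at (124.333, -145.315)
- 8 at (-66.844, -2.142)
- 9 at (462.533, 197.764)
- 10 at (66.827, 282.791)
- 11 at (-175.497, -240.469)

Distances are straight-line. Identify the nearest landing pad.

Distances from (-27.993, 293.335):
1: √((167.795)² + (306.381)²) = √(28155.16202 + 93869.31716) = 349.320 m
2: √((81.821)² + (-564.042)²) = √(6694.67604 + 318143.37776) = 569.946 m
3: √((-341.208)² + (-630.099)²) = √(116422.89926 + 397024.74980) = 716.553 m
4: √((-149.191)² + (-555.303)²) = √(22257.95448 + 308361.42181) = 574.995 m
5: √((-700.778)² + (-602.258)²) = √(491089.80528 + 362714.69856) = 924.015 m
6: √((-120.558)² + (-356.118)²) = √(14534.23136 + 126820.02992) = 375.971 m
7: √((152.326)² + (-438.650)²) = √(23203.21028 + 192413.82250) = 464.346 m
8: √((-38.851)² + (-295.477)²) = √(1509.40020 + 87306.65753) = 298.020 m
9: √((490.526)² + (-95.571)²) = √(240615.75668 + 9133.81604) = 499.750 m
10: √((94.820)² + (-10.544)²) = √(8990.83240 + 111.17594) = 95.404 m
11: √((-147.504)² + (-533.804)²) = √(21757.43002 + 284946.71042) = 553.809 m
Minimum: 10 at 95.404 m.

10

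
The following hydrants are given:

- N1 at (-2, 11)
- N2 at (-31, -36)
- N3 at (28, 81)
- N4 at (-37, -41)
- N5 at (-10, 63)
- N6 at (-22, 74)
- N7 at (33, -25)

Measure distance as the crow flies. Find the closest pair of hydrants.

N2 and N4

Pairwise distances:
N2–N4: √((-6)² + (-5)²) = √(36.000 + 25.000) = 7.8
N5–N6: √((-12)² + (11)²) = √(144.000 + 121.000) = 16.3
N3–N5: √((-38)² + (-18)²) = √(1444.000 + 324.000) = 42.0
N1–N7: √((35)² + (-36)²) = √(1225.000 + 1296.000) = 50.2
N3–N6: √((-50)² + (-7)²) = √(2500.000 + 49.000) = 50.5
N1–N5: √((-8)² + (52)²) = √(64.000 + 2704.000) = 52.6
N1–N2: √((-29)² + (-47)²) = √(841.000 + 2209.000) = 55.2
N1–N4: √((-35)² + (-52)²) = √(1225.000 + 2704.000) = 62.7
N2–N7: √((64)² + (11)²) = √(4096.000 + 121.000) = 64.9
N1–N6: √((-20)² + (63)²) = √(400.000 + 3969.000) = 66.1
N4–N7: √((70)² + (16)²) = √(4900.000 + 256.000) = 71.8
N1–N3: √((30)² + (70)²) = √(900.000 + 4900.000) = 76.2
N5–N7: √((43)² + (-88)²) = √(1849.000 + 7744.000) = 97.9
N2–N5: √((21)² + (99)²) = √(441.000 + 9801.000) = 101.2
N3–N7: √((5)² + (-106)²) = √(25.000 + 11236.000) = 106.1
N4–N5: √((27)² + (104)²) = √(729.000 + 10816.000) = 107.4
N2–N6: √((9)² + (110)²) = √(81.000 + 12100.000) = 110.4
N6–N7: √((55)² + (-99)²) = √(3025.000 + 9801.000) = 113.3
N4–N6: √((15)² + (115)²) = √(225.000 + 13225.000) = 116.0
N2–N3: √((59)² + (117)²) = √(3481.000 + 13689.000) = 131.0
N3–N4: √((-65)² + (-122)²) = √(4225.000 + 14884.000) = 138.2
Closest pair: N2–N4 at 7.8.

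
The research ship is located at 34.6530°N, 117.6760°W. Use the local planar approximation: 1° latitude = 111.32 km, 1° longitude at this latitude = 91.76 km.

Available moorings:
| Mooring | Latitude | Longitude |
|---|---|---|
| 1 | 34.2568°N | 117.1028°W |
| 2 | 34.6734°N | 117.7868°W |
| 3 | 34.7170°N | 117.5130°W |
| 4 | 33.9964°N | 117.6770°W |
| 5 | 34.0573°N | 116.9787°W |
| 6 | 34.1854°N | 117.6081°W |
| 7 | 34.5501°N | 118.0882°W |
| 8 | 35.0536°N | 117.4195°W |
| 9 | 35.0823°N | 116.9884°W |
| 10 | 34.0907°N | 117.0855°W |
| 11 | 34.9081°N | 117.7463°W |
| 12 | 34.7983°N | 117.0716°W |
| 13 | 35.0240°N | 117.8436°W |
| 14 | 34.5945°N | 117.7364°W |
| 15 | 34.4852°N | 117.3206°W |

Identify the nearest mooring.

Distances from 34.6530°N, 117.6760°W:
1: 68.6417 km
2: 10.4175 km
3: 16.5670 km
4: 73.0928 km
5: 92.1490 km
6: 52.4248 km
7: 39.5200 km
8: 50.4248 km
9: 79.1500 km
10: 82.7895 km
11: 29.1212 km
12: 57.7703 km
13: 44.0702 km
14: 8.5514 km
15: 37.5824 km
Minimum: 14 at 8.5514 km.

14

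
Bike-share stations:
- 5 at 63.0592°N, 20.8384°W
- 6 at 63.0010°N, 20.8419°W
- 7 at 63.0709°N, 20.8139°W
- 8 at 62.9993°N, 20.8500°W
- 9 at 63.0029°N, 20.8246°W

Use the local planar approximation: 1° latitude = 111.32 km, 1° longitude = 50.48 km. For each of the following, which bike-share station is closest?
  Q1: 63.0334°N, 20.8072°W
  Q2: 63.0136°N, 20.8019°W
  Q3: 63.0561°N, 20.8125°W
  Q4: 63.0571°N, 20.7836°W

Q1→5; Q2→9; Q3→5; Q4→7

Q1 at 63.0334°N, 20.8072°W:
  5: 3.2756 km
  6: 4.0096 km
  7: 4.1882 km
  8: 4.3678 km
  9: 3.5070 km
  → nearest: 5 (3.2756 km)
Q2 at 63.0136°N, 20.8019°W:
  5: 5.4002 km
  6: 2.4586 km
  7: 6.4073 km
  8: 2.9034 km
  9: 1.6528 km
  → nearest: 9 (1.6528 km)
Q3 at 63.0561°N, 20.8125°W:
  5: 1.3522 km
  6: 6.3107 km
  7: 1.6491 km
  8: 6.6003 km
  9: 5.9536 km
  → nearest: 5 (1.3522 km)
Q4 at 63.0571°N, 20.7836°W:
  5: 2.7762 km
  6: 6.9038 km
  7: 2.1678 km
  8: 7.2550 km
  9: 6.3787 km
  → nearest: 7 (2.1678 km)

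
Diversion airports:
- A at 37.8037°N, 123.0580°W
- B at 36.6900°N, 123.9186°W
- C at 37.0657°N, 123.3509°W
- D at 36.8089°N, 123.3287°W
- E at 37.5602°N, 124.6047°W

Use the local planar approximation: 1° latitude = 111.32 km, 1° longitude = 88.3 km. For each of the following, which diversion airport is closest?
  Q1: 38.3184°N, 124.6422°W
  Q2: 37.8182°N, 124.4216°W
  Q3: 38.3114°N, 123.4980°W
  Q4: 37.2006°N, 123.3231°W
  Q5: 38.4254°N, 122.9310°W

Q1 at 38.3184°N, 124.6422°W:
  A: 151.1643 km
  B: 192.2043 km
  C: 180.1317 km
  D: 204.1775 km
  E: 84.4678 km
  → nearest: E (84.4678 km)
Q2 at 37.8182°N, 124.4216°W:
  A: 120.4167 km
  B: 133.2135 km
  C: 126.3150 km
  D: 148.1099 km
  E: 32.9586 km
  → nearest: E (32.9586 km)
Q3 at 38.3114°N, 123.4980°W:
  A: 68.5833 km
  B: 184.2755 km
  C: 139.2783 km
  D: 167.9250 km
  E: 128.6173 km
  → nearest: A (68.5833 km)
Q4 at 37.2006°N, 123.3231°W:
  A: 71.1009 km
  B: 77.4320 km
  C: 15.2164 km
  D: 43.6068 km
  E: 120.0368 km
  → nearest: C (15.2164 km)
Q5 at 38.4254°N, 122.9310°W:
  A: 70.1103 km
  B: 211.9553 km
  C: 155.8368 km
  D: 183.3433 km
  E: 176.4018 km
  → nearest: A (70.1103 km)

Q1→E; Q2→E; Q3→A; Q4→C; Q5→A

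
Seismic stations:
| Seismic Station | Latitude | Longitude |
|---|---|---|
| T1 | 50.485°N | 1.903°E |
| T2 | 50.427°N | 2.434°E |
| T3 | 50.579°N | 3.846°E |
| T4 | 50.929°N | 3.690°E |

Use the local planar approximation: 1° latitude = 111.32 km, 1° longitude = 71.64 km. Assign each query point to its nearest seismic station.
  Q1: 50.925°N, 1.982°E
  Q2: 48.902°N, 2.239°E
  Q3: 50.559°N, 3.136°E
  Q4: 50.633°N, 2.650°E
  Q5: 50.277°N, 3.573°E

Q1 at 50.925°N, 1.982°E:
  T1: 49.307 km
  T2: 64.202 km
  T3: 138.981 km
  T4: 122.362 km
  → nearest: T1 (49.307 km)
Q2 at 48.902°N, 2.239°E:
  T1: 177.856 km
  T2: 170.337 km
  T3: 219.328 km
  T4: 248.438 km
  → nearest: T2 (170.337 km)
Q3 at 50.559°N, 3.136°E:
  T1: 88.715 km
  T2: 52.394 km
  T3: 50.913 km
  T4: 57.198 km
  → nearest: T3 (50.913 km)
Q4 at 50.633°N, 2.650°E:
  T1: 55.994 km
  T2: 27.665 km
  T3: 85.892 km
  T4: 81.467 km
  → nearest: T2 (27.665 km)
Q5 at 50.277°N, 3.573°E:
  T1: 121.859 km
  T2: 83.289 km
  T3: 38.894 km
  T4: 73.063 km
  → nearest: T3 (38.894 km)

Q1→T1; Q2→T2; Q3→T3; Q4→T2; Q5→T3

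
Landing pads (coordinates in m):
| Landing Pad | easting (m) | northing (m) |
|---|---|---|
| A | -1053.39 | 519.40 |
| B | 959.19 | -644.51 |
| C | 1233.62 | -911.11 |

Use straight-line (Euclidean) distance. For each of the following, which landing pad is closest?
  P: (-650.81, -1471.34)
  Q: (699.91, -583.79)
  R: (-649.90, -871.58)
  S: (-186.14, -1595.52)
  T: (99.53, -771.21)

P at (-650.81, -1471.34):
  A: 2031.04 m
  B: 1809.90 m
  C: 1965.94 m
  → nearest: B (1809.90 m)
Q at (699.91, -583.79):
  A: 2071.49 m
  B: 266.30 m
  C: 626.09 m
  → nearest: B (266.30 m)
R at (-649.90, -871.58):
  A: 1448.32 m
  B: 1625.03 m
  C: 1883.93 m
  → nearest: A (1448.32 m)
S at (-186.14, -1595.52):
  A: 2285.83 m
  B: 1488.69 m
  C: 1576.11 m
  → nearest: B (1488.69 m)
T at (99.53, -771.21):
  A: 1730.58 m
  B: 868.95 m
  C: 1142.69 m
  → nearest: B (868.95 m)

P→B; Q→B; R→A; S→B; T→B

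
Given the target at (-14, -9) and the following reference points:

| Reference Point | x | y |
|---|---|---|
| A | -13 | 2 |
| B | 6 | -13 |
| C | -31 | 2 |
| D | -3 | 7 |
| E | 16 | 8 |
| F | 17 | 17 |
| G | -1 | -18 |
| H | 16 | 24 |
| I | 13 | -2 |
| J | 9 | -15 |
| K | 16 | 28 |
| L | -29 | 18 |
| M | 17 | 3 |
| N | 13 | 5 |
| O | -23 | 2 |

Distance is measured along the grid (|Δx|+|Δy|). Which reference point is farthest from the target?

Distances from (-14, -9):
A: |1| + |11| = 1 + 11 = 12
B: |20| + |-4| = 20 + 4 = 24
C: |-17| + |11| = 17 + 11 = 28
D: |11| + |16| = 11 + 16 = 27
E: |30| + |17| = 30 + 17 = 47
F: |31| + |26| = 31 + 26 = 57
G: |13| + |-9| = 13 + 9 = 22
H: |30| + |33| = 30 + 33 = 63
I: |27| + |7| = 27 + 7 = 34
J: |23| + |-6| = 23 + 6 = 29
K: |30| + |37| = 30 + 37 = 67
L: |-15| + |27| = 15 + 27 = 42
M: |31| + |12| = 31 + 12 = 43
N: |27| + |14| = 27 + 14 = 41
O: |-9| + |11| = 9 + 11 = 20
Maximum: K at 67.

K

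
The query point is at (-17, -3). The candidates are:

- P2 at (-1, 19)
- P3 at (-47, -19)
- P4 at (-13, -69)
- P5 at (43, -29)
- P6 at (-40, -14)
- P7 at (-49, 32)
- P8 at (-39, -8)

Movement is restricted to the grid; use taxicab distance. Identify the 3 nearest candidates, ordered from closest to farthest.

P8, P6, P2

Distances from (-17, -3):
P2: 38
P3: 46
P4: 70
P5: 86
P6: 34
P7: 67
P8: 27
Sorted: P8 (27) < P6 (34) < P2 (38) < P3 (46) < P7 (67) < …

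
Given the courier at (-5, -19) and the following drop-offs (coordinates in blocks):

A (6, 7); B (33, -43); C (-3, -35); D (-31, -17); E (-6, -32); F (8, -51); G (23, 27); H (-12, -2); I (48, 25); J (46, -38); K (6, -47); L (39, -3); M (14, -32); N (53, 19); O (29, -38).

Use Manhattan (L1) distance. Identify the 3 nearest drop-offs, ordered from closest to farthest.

Distances from (-5, -19):
A: 37 blocks
B: 62 blocks
C: 18 blocks
D: 28 blocks
E: 14 blocks
F: 45 blocks
G: 74 blocks
H: 24 blocks
I: 97 blocks
J: 70 blocks
K: 39 blocks
L: 60 blocks
M: 32 blocks
N: 96 blocks
O: 53 blocks
Sorted: E (14 blocks) < C (18 blocks) < H (24 blocks) < D (28 blocks) < M (32 blocks) < …

E, C, H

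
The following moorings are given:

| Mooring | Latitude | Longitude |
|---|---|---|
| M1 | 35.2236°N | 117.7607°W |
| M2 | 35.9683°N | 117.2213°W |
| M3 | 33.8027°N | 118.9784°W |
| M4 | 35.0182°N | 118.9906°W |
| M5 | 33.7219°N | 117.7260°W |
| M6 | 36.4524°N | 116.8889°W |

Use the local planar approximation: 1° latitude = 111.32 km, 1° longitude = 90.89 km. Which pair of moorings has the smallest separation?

M2 and M6

Pairwise distances:
M1–M2: 96.3118 km
M1–M3: 193.0506 km
M1–M4: 114.1001 km
M1–M5: 167.1990 km
M1–M6: 158.0827 km
M2–M3: 289.1746 km
M2–M4: 192.4751 km
M2–M5: 254.2418 km
M2–M6: 61.7810 km
M3–M4: 135.3140 km
M3–M5: 114.1855 km
M3–M6: 350.8158 km
M4–M5: 184.4851 km
M4–M6: 248.9573 km
M5–M6: 313.3369 km
Closest pair: M2–M6 at 61.7810 km.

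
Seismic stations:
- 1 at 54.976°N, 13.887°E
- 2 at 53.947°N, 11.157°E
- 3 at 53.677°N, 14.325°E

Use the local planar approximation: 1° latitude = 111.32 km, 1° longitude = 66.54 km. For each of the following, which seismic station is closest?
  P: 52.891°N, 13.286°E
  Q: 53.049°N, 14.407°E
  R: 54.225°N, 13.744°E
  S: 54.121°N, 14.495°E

P at 52.891°N, 13.286°E:
  1: 235.522 km
  2: 184.086 km
  3: 111.514 km
  → nearest: 3 (111.514 km)
Q at 53.049°N, 14.407°E:
  1: 217.286 km
  2: 238.242 km
  3: 70.122 km
  → nearest: 3 (70.122 km)
R at 54.225°N, 13.744°E:
  1: 84.141 km
  2: 174.899 km
  3: 72.222 km
  → nearest: 3 (72.222 km)
S at 54.121°N, 14.495°E:
  1: 103.420 km
  2: 222.954 km
  3: 50.704 km
  → nearest: 3 (50.704 km)

P→3; Q→3; R→3; S→3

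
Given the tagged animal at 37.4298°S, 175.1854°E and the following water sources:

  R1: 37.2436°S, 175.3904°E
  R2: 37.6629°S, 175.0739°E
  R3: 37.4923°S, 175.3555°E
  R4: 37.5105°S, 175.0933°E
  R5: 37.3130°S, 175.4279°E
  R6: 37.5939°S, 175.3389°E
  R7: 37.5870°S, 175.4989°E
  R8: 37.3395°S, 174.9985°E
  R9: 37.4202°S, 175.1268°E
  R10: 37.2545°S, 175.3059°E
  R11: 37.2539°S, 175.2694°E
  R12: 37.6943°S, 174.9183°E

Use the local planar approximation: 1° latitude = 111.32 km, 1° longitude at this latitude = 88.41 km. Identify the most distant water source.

Distances from 37.4298°S, 175.1854°E:
R1: √((0.1862·111.32)² + (0.2050·88.41)²) = √(429.641030 + 328.481188) = 27.5340 km
R2: √((-0.2331·111.32)² + (-0.1115·88.41)²) = √(673.334617 + 97.174545) = 27.7580 km
R3: √((-0.0625·111.32)² + (0.1701·88.41)²) = √(48.406806 + 226.157715) = 16.5700 km
R4: √((-0.0807·111.32)² + (-0.0921·88.41)²) = √(80.703703 + 66.301300) = 12.1246 km
R5: √((0.1168·111.32)² + (0.2425·88.41)²) = √(169.056581 + 459.648944) = 25.0740 km
R6: √((-0.1641·111.32)² + (0.1535·88.41)²) = √(333.705648 + 184.170277) = 22.7569 km
R7: √((-0.1572·111.32)² + (0.3135·88.41)²) = √(306.232640 + 768.206312) = 32.7786 km
R8: √((0.0903·111.32)² + (-0.1869·88.41)²) = √(101.046644 + 273.036925) = 19.3412 km
R9: √((0.0096·111.32)² + (-0.0586·88.41)²) = √(1.142060 + 26.840958) = 5.2899 km
R10: √((0.1753·111.32)² + (0.1205·88.41)²) = √(380.811651 + 113.495038) = 22.2330 km
R11: √((0.1759·111.32)² + (0.0840·88.41)²) = √(383.422923 + 55.152011) = 20.9422 km
R12: √((-0.2645·111.32)² + (-0.2671·88.41)²) = √(866.957380 + 557.635684) = 37.7438 km
Maximum: R12 at 37.7438 km.

R12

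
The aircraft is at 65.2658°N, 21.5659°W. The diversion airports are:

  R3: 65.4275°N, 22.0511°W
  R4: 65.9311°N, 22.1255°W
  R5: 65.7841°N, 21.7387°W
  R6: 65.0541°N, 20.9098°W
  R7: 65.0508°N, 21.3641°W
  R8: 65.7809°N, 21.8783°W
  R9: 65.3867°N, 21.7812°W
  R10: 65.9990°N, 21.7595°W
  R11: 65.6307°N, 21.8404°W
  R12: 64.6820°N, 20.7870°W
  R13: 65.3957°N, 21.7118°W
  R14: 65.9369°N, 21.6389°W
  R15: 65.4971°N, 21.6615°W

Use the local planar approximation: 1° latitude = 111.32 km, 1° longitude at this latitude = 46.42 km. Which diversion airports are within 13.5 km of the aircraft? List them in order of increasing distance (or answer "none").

none

Distances from 65.2658°N, 21.5659°W:
R3: √((0.1617·111.32)² + (-0.4852·46.42)²) = √(324.015984 + 507.284808) = 28.8323 km
R4: √((0.6653·111.32)² + (-0.5596·46.42)²) = √(5485.060753 + 674.785410) = 78.4847 km
R5: √((0.5183·111.32)² + (-0.1728·46.42)²) = √(3328.961810 + 64.342473) = 58.2521 km
R6: √((-0.2117·111.32)² + (0.6561·46.42)²) = √(555.377283 + 927.577804) = 38.5092 km
R7: √((-0.2150·111.32)² + (0.2018·46.42)²) = √(572.826782 + 87.751105) = 25.7017 km
R8: √((0.5151·111.32)² + (-0.3124·46.42)²) = √(3287.982483 + 210.296635) = 59.1463 km
R9: √((0.1209·111.32)² + (-0.2153·46.42)²) = √(181.133591 + 99.884553) = 16.7636 km
R10: √((0.7332·111.32)² + (-0.1936·46.42)²) = √(6661.795670 + 80.764587) = 82.1131 km
R11: √((0.3649·111.32)² + (-0.2745·46.42)²) = √(1650.038669 + 162.365954) = 42.5723 km
R12: √((-0.5838·111.32)² + (0.7789·46.42)²) = √(4223.520210 + 1307.295240) = 74.3695 km
R13: √((0.1299·111.32)² + (-0.1459·46.42)²) = √(209.105135 + 45.869167) = 15.9679 km
R14: √((0.6711·111.32)² + (-0.0730·46.42)²) = √(5581.113736 + 11.483017) = 74.7837 km
R15: √((0.2313·111.32)² + (-0.0956·46.42)²) = √(662.975777 + 19.693643) = 26.1279 km
Threshold 13.5 km: none within range.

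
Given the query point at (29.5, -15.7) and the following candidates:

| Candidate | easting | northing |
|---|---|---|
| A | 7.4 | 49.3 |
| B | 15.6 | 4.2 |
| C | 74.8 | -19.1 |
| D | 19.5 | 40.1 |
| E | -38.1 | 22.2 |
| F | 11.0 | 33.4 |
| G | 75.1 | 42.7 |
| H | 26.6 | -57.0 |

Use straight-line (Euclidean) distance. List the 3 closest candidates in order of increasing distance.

B, H, C

Distances from (29.5, -15.7):
A: √((-22.1)² + (65.0)²) = √(488.410 + 4225.000) = 68.7
B: √((-13.9)² + (19.9)²) = √(193.210 + 396.010) = 24.3
C: √((45.3)² + (-3.4)²) = √(2052.090 + 11.560) = 45.4
D: √((-10.0)² + (55.8)²) = √(100.000 + 3113.640) = 56.7
E: √((-67.6)² + (37.9)²) = √(4569.760 + 1436.410) = 77.5
F: √((-18.5)² + (49.1)²) = √(342.250 + 2410.810) = 52.5
G: √((45.6)² + (58.4)²) = √(2079.360 + 3410.560) = 74.1
H: √((-2.9)² + (-41.3)²) = √(8.410 + 1705.690) = 41.4
Sorted: B (24.3) < H (41.4) < C (45.4) < F (52.5) < D (56.7) < …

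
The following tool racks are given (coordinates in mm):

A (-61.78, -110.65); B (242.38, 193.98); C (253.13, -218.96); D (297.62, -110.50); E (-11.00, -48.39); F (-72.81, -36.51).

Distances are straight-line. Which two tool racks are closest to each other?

E and F

Pairwise distances:
E–F: √((-61.81)² + (11.88)²) = √(3820.4761 + 141.1344) = 62.94 mm
A–F: √((-11.03)² + (74.14)²) = √(121.6609 + 5496.7396) = 74.96 mm
A–E: √((50.78)² + (62.26)²) = √(2578.6084 + 3876.3076) = 80.34 mm
C–D: √((44.49)² + (108.46)²) = √(1979.3601 + 11763.5716) = 117.23 mm
B–D: √((55.24)² + (-304.48)²) = √(3051.4576 + 92708.0704) = 309.45 mm
C–E: √((-264.13)² + (170.57)²) = √(69764.6569 + 29094.1249) = 314.42 mm
D–E: √((-308.62)² + (62.11)²) = √(95246.3044 + 3857.6521) = 314.81 mm
A–C: √((314.91)² + (-108.31)²) = √(99168.3081 + 11731.0561) = 333.02 mm
B–E: √((-253.38)² + (-242.37)²) = √(64201.4244 + 58743.2169) = 350.63 mm
A–D: √((359.40)² + (0.15)²) = √(129168.3600 + 0.0225) = 359.40 mm
C–F: √((-325.94)² + (182.45)²) = √(106236.8836 + 33288.0025) = 373.53 mm
D–F: √((-370.43)² + (73.99)²) = √(137218.3849 + 5474.5201) = 377.75 mm
B–F: √((-315.19)² + (-230.49)²) = √(99344.7361 + 53125.6401) = 390.47 mm
B–C: √((10.75)² + (-412.94)²) = √(115.5625 + 170519.4436) = 413.08 mm
A–B: √((304.16)² + (304.63)²) = √(92513.3056 + 92799.4369) = 430.48 mm
Closest pair: E–F at 62.94 mm.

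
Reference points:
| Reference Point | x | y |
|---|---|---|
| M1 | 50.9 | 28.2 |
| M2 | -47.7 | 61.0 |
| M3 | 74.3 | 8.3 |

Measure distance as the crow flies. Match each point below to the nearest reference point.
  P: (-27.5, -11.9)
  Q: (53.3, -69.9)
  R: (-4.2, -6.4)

P at (-27.5, -11.9):
  M1: √((78.4)² + (40.1)²) = √(6146.560 + 1608.010) = 88.1
  M2: √((-20.2)² + (72.9)²) = √(408.040 + 5314.410) = 75.6
  M3: √((101.8)² + (20.2)²) = √(10363.240 + 408.040) = 103.8
  → nearest: M2 (75.6)
Q at (53.3, -69.9):
  M1: √((-2.4)² + (98.1)²) = √(5.760 + 9623.610) = 98.1
  M2: √((-101.0)² + (130.9)²) = √(10201.000 + 17134.810) = 165.3
  M3: √((21.0)² + (78.2)²) = √(441.000 + 6115.240) = 81.0
  → nearest: M3 (81.0)
R at (-4.2, -6.4):
  M1: √((55.1)² + (34.6)²) = √(3036.010 + 1197.160) = 65.1
  M2: √((-43.5)² + (67.4)²) = √(1892.250 + 4542.760) = 80.2
  M3: √((78.5)² + (14.7)²) = √(6162.250 + 216.090) = 79.9
  → nearest: M1 (65.1)

P→M2; Q→M3; R→M1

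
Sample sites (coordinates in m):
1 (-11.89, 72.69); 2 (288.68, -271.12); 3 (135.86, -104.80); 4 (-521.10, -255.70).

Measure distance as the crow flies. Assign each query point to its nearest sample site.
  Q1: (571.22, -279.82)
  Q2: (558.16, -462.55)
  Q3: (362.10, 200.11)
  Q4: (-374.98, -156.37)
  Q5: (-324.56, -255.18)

Q1 at (571.22, -279.82):
  1: √((-583.11)² + (352.51)²) = √(340017.2721 + 124263.3001) = 681.38 m
  2: √((-282.54)² + (8.70)²) = √(79828.8516 + 75.6900) = 282.67 m
  3: √((-435.36)² + (175.02)²) = √(189538.3296 + 30632.0004) = 469.22 m
  4: √((-1092.32)² + (24.12)²) = √(1193162.9824 + 581.7744) = 1092.59 m
  → nearest: 2 (282.67 m)
Q2 at (558.16, -462.55):
  1: √((-570.05)² + (535.24)²) = √(324957.0025 + 286481.8576) = 781.95 m
  2: √((-269.48)² + (191.43)²) = √(72619.4704 + 36645.4449) = 330.55 m
  3: √((-422.30)² + (357.75)²) = √(178337.2900 + 127985.0625) = 553.46 m
  4: √((-1079.26)² + (206.85)²) = √(1164802.1476 + 42786.9225) = 1098.90 m
  → nearest: 2 (330.55 m)
Q3 at (362.10, 200.11):
  1: √((-373.99)² + (-127.42)²) = √(139868.5201 + 16235.8564) = 395.10 m
  2: √((-73.42)² + (-471.23)²) = √(5390.4964 + 222057.7129) = 476.92 m
  3: √((-226.24)² + (-304.91)²) = √(51184.5376 + 92970.1081) = 379.68 m
  4: √((-883.20)² + (-455.81)²) = √(780042.2400 + 207762.7561) = 993.88 m
  → nearest: 3 (379.68 m)
Q4 at (-374.98, -156.37):
  1: √((363.09)² + (229.06)²) = √(131834.3481 + 52468.4836) = 429.31 m
  2: √((663.66)² + (-114.75)²) = √(440444.5956 + 13167.5625) = 673.51 m
  3: √((510.84)² + (51.57)²) = √(260957.5056 + 2659.4649) = 513.44 m
  4: √((-146.12)² + (-99.33)²) = √(21351.0544 + 9866.4489) = 176.68 m
  → nearest: 4 (176.68 m)
Q5 at (-324.56, -255.18):
  1: √((312.67)² + (327.87)²) = √(97762.5289 + 107498.7369) = 453.06 m
  2: √((613.24)² + (-15.94)²) = √(376063.2976 + 254.0836) = 613.45 m
  3: √((460.42)² + (150.38)²) = √(211986.5764 + 22614.1444) = 484.36 m
  4: √((-196.54)² + (-0.52)²) = √(38627.9716 + 0.2704) = 196.54 m
  → nearest: 4 (196.54 m)

Q1→2; Q2→2; Q3→3; Q4→4; Q5→4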